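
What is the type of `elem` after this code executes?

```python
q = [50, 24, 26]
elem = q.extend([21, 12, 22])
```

list.extend() returns None

NoneType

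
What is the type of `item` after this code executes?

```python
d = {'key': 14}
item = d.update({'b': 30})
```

dict.update() returns None

NoneType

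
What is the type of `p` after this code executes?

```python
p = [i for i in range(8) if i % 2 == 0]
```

A list comprehension [...] produces a list

list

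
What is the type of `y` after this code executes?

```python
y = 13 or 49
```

'or' returns the first truthy value (13, which is int)

int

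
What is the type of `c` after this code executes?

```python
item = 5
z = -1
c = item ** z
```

int ** negative int returns float

float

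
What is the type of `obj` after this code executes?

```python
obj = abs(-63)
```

abs() of int returns int

int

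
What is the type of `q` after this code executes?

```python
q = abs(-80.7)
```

abs() of float returns float

float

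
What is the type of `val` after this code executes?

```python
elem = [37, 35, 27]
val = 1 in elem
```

'in' operator returns bool

bool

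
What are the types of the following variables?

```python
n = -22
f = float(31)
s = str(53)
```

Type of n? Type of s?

n is int; s is str

int, str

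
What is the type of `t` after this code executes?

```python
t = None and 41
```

'and' returns first falsy value (None)

NoneType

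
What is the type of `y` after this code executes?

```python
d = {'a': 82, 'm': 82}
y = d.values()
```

.values() returns a dict_values view object

dict_values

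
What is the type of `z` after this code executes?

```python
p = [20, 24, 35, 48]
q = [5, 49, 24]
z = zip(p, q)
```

zip() returns a zip iterator object

zip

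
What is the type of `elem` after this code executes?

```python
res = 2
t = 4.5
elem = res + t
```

int + float returns float (2 + 4.5 = 6.5)

float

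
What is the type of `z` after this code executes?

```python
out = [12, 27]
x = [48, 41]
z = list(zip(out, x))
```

list(zip(...)) returns a list of tuples

list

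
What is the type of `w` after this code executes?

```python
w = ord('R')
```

ord() returns int (Unicode code point)

int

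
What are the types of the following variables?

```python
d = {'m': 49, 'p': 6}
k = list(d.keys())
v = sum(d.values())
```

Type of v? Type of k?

sum of int values returns int; list(...) returns list

int, list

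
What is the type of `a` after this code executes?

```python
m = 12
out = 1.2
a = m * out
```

int * float returns float (12 * 1.2 = 14.4)

float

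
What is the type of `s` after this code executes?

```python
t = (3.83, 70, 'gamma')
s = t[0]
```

Index 0 of tuple is 3.83 which is float

float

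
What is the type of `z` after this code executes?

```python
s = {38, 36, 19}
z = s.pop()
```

Popping from a set of ints returns int

int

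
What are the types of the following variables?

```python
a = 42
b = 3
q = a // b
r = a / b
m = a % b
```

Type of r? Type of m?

int / int returns float; int % int returns int

float, int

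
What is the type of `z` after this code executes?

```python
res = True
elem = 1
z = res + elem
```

bool + int returns int (True is 1, so 1 + 1 = 2)

int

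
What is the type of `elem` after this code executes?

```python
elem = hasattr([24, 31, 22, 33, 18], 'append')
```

hasattr() returns bool

bool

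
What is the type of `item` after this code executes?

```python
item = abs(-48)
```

abs() of int returns int

int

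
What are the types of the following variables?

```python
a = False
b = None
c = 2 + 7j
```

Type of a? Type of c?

a is bool; c is complex

bool, complex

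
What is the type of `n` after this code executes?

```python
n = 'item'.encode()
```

str.encode() returns bytes

bytes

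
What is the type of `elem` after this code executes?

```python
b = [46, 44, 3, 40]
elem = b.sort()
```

list.sort() returns None (sorts in place)

NoneType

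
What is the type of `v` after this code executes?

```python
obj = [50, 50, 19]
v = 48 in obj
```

'in' operator returns bool

bool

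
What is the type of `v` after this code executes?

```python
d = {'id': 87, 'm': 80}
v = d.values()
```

.values() returns a dict_values view object

dict_values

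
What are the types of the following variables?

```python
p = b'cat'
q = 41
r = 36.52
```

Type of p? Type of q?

p is bytes; q is int

bytes, int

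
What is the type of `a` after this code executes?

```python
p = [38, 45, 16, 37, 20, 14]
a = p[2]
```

Indexing a list of ints returns int (p[2] = 16)

int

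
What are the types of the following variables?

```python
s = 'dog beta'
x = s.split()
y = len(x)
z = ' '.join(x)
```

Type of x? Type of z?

str.split() returns list; str.join() returns str

list, str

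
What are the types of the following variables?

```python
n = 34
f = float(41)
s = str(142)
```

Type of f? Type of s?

f is float; s is str

float, str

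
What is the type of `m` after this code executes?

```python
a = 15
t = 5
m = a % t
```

int % int returns int (15 % 5 = 0)

int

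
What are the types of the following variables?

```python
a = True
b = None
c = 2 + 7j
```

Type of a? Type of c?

a is bool; c is complex

bool, complex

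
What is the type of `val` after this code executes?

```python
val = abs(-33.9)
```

abs() of float returns float

float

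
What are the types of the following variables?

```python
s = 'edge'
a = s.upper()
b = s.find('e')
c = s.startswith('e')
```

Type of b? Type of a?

str.find() returns int; str.upper() returns str

int, str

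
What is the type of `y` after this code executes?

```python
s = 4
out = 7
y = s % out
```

int % int returns int (4 % 7 = 4)

int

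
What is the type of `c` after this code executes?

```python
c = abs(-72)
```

abs() of int returns int

int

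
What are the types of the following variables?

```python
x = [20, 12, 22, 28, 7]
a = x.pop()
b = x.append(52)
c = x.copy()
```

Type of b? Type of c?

list.append() returns None; list.copy() returns list

NoneType, list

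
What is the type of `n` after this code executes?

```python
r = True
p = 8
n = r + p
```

bool + int returns int (True is 1, so 1 + 8 = 9)

int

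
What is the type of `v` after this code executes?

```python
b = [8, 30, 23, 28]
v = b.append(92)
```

list.append() returns None (mutates in place)

NoneType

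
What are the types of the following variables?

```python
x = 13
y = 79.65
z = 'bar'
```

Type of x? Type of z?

x is int; z is str

int, str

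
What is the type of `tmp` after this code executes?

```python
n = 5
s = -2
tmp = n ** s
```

int ** negative int returns float

float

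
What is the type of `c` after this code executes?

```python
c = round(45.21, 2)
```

round() with ndigits arg returns float

float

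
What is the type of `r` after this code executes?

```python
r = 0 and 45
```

'and' returns the first falsy value (0, which is int)

int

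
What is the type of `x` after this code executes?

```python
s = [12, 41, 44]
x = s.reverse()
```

list.reverse() returns None

NoneType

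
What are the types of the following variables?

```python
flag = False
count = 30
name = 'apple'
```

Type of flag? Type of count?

flag is bool; count is int

bool, int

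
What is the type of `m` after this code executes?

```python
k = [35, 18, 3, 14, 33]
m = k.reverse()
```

list.reverse() returns None

NoneType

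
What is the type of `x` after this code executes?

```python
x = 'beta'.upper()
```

str.upper() returns str

str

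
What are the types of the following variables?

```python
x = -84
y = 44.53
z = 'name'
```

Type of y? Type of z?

y is float; z is str

float, str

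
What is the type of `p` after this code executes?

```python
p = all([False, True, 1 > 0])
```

all() returns bool

bool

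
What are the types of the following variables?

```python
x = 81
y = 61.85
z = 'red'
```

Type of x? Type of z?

x is int; z is str

int, str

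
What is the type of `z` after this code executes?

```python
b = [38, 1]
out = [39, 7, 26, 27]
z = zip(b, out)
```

zip() returns a zip iterator object

zip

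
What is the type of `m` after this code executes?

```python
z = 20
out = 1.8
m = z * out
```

int * float returns float (20 * 1.8 = 36.0)

float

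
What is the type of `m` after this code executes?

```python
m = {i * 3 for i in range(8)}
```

A set comprehension {expr for x in iterable} produces a set

set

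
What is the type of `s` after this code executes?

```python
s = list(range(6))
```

list(range(...)) returns list

list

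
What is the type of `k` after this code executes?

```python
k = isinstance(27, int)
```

isinstance() returns bool

bool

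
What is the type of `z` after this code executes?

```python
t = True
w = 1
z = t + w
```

bool + int returns int (True is 1, so 1 + 1 = 2)

int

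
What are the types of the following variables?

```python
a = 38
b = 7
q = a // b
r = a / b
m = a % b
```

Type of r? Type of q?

int / int returns float; int // int returns int

float, int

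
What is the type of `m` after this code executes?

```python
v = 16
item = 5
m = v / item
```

int / int always returns float in Python 3 (16 / 5 = 3.2)

float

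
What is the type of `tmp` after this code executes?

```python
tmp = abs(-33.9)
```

abs() of float returns float

float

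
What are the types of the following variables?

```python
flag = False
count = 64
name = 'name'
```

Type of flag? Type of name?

flag is bool; name is str

bool, str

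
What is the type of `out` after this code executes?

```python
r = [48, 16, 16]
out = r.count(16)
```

list.count() returns int

int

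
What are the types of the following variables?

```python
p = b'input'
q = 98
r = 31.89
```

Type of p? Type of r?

p is bytes; r is float

bytes, float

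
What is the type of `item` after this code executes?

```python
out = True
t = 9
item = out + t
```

bool + int returns int (True is 1, so 1 + 9 = 10)

int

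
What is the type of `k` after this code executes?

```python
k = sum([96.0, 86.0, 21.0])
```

sum() of floats returns float

float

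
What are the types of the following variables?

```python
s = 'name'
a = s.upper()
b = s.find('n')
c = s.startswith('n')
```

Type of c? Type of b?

str.startswith() returns bool; str.find() returns int

bool, int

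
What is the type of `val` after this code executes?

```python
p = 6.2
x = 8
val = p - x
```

float - int returns float (6.2 - 8 = -1.8)

float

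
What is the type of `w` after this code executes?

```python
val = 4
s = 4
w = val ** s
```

int ** positive int returns int (4 ** 4 = 256)

int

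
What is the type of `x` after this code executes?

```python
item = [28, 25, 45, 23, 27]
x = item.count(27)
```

list.count() returns int

int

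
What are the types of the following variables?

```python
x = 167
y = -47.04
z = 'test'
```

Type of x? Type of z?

x is int; z is str

int, str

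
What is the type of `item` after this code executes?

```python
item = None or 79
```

'or' with None returns the other value (79, int)

int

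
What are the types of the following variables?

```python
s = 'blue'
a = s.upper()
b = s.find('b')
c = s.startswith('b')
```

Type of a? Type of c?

str.upper() returns str; str.startswith() returns bool

str, bool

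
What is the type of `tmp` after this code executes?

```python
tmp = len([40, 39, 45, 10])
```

len() always returns int

int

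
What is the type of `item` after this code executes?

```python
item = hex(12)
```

hex() returns str representation

str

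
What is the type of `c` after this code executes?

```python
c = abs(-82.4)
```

abs() of float returns float

float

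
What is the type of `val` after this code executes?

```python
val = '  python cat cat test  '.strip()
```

str.strip() returns str

str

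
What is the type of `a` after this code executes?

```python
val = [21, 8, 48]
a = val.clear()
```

list.clear() returns None

NoneType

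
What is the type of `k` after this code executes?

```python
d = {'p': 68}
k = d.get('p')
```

dict.get() returns the value (int) when key is found

int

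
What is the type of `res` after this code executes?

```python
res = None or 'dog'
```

'or' with None returns the other value ('dog', str)

str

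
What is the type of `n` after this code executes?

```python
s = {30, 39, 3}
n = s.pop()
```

Popping from a set of ints returns int

int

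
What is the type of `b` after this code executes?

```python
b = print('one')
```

print() returns None

NoneType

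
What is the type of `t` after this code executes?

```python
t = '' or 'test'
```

'or' returns first truthy value ('test', which is str)

str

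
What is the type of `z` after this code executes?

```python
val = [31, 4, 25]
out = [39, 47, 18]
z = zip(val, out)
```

zip() returns a zip iterator object

zip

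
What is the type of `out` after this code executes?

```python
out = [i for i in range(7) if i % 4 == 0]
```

A list comprehension [...] produces a list

list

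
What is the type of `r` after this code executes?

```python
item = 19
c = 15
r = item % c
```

int % int returns int (19 % 15 = 4)

int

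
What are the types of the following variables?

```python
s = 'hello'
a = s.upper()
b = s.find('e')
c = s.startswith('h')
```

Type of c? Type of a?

str.startswith() returns bool; str.upper() returns str

bool, str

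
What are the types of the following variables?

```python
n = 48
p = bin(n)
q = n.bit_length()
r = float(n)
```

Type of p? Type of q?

bin() returns str; int.bit_length() returns int

str, int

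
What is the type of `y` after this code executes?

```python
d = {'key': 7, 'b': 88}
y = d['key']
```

Accessing dict[str, int] with key 'key' returns int value 7

int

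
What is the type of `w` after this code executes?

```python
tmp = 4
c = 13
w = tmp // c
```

int // int returns int (4 // 13 = 0)

int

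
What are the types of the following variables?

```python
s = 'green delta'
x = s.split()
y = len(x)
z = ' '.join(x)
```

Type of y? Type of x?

len() returns int; str.split() returns list

int, list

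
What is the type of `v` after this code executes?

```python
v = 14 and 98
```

'and' returns the last value when all truthy (98, which is int)

int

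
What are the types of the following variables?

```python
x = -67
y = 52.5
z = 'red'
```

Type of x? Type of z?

x is int; z is str

int, str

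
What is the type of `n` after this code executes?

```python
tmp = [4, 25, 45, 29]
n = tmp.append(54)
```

list.append() returns None (mutates in place)

NoneType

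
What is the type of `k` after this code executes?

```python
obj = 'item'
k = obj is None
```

'is' comparison returns bool

bool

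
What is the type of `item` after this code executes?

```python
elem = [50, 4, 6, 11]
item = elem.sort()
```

list.sort() returns None (sorts in place)

NoneType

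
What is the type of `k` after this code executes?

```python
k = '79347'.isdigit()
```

str.isdigit() returns bool

bool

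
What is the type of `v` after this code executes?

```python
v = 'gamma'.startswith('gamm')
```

str.startswith() returns bool

bool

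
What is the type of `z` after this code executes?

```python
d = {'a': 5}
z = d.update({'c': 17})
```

dict.update() returns None

NoneType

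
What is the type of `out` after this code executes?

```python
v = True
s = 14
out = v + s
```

bool + int returns int (True is 1, so 1 + 14 = 15)

int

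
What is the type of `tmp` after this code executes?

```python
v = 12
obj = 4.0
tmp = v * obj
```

int * float returns float (12 * 4.0 = 48.0)

float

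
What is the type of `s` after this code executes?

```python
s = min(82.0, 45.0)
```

min() of floats returns float

float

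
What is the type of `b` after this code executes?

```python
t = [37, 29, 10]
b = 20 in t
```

'in' operator returns bool

bool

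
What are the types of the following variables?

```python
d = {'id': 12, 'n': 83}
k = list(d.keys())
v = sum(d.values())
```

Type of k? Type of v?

list(...) returns list; sum of int values returns int

list, int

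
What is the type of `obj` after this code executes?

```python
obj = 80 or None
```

'or' returns first truthy value (80, int)

int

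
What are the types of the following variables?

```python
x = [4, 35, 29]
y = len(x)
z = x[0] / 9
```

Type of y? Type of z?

len() returns int; int / int returns float

int, float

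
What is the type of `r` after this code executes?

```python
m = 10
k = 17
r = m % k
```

int % int returns int (10 % 17 = 10)

int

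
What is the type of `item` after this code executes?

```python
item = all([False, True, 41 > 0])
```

all() returns bool

bool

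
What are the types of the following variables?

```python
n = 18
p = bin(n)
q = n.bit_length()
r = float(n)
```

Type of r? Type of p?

float() returns float; bin() returns str

float, str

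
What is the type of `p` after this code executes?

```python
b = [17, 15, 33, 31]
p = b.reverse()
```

list.reverse() returns None

NoneType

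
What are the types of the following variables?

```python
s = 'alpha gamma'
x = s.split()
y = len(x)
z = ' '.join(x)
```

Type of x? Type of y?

str.split() returns list; len() returns int

list, int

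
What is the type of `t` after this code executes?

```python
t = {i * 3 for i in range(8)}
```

A set comprehension {expr for x in iterable} produces a set

set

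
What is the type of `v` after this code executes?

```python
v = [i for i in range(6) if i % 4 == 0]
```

A list comprehension [...] produces a list

list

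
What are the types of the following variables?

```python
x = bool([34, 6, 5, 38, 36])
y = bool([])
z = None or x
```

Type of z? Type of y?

None or <bool> returns the bool; bool() returns bool

bool, bool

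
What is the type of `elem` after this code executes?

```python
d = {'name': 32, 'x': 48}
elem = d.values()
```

.values() returns a dict_values view object

dict_values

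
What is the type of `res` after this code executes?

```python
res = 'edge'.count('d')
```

str.count() returns int

int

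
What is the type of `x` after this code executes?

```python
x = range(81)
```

range() returns a range object

range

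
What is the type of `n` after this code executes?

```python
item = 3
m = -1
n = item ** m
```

int ** negative int returns float

float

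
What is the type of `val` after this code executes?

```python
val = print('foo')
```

print() returns None

NoneType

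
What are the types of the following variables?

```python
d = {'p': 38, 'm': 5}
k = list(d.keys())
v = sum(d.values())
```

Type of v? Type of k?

sum of int values returns int; list(...) returns list

int, list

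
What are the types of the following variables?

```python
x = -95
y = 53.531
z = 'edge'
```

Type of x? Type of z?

x is int; z is str

int, str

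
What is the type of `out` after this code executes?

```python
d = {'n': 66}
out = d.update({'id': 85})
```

dict.update() returns None

NoneType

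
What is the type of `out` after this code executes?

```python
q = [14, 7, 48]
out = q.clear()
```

list.clear() returns None

NoneType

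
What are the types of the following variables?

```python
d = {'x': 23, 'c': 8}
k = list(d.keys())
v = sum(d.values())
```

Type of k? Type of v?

list(...) returns list; sum of int values returns int

list, int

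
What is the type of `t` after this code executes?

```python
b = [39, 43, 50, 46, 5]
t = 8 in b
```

'in' operator returns bool

bool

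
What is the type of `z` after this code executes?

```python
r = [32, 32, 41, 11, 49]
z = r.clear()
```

list.clear() returns None

NoneType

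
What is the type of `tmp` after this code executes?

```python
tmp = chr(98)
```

chr() returns str (single character)

str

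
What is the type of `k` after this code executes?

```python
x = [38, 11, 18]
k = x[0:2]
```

Slicing a list always returns a list

list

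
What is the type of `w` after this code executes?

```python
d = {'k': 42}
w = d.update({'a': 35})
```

dict.update() returns None

NoneType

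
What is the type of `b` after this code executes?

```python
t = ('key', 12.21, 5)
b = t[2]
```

Index 2 of tuple is 5 which is int

int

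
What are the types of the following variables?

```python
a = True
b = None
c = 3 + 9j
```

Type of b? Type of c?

b is NoneType; c is complex

NoneType, complex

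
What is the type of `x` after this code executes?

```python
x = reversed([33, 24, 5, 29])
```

reversed() on a list returns a list_reverseiterator

list_reverseiterator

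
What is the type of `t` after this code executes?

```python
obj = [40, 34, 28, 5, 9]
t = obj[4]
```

Indexing a list of ints returns int (obj[4] = 9)

int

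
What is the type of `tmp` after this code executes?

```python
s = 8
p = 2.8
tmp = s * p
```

int * float returns float (8 * 2.8 = 22.4)

float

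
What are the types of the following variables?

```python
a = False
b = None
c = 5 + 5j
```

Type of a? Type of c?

a is bool; c is complex

bool, complex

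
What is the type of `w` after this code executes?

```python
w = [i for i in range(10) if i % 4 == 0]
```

A list comprehension [...] produces a list

list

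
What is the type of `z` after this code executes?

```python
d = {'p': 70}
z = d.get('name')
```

dict.get() returns None when key 'name' is not found and no default given

NoneType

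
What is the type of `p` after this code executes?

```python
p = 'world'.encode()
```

str.encode() returns bytes

bytes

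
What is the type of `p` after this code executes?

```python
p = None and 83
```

'and' returns first falsy value (None)

NoneType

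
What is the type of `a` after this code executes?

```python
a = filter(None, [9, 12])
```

filter() returns a filter iterator object

filter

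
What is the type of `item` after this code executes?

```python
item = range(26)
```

range() returns a range object

range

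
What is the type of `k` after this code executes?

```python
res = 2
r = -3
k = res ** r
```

int ** negative int returns float

float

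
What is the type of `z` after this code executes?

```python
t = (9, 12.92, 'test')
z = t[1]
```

Index 1 of tuple is 12.92 which is float

float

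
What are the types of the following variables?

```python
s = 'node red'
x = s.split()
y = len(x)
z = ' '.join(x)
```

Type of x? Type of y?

str.split() returns list; len() returns int

list, int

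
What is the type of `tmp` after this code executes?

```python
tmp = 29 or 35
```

'or' returns the first truthy value (29, which is int)

int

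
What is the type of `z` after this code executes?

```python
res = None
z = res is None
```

'is' comparison returns bool

bool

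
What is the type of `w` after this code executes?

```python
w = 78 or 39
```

'or' returns the first truthy value (78, which is int)

int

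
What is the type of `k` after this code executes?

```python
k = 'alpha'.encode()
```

str.encode() returns bytes

bytes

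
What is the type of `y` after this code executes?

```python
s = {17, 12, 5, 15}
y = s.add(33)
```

set.add() returns None (mutates in place)

NoneType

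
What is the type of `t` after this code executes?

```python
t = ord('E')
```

ord() returns int (Unicode code point)

int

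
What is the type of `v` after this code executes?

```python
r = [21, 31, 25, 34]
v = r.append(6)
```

list.append() returns None (mutates in place)

NoneType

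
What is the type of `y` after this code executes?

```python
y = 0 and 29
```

'and' returns the first falsy value (0, which is int)

int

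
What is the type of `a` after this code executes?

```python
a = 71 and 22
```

'and' returns the last value when all truthy (22, which is int)

int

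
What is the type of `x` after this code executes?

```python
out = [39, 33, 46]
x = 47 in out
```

'in' operator returns bool

bool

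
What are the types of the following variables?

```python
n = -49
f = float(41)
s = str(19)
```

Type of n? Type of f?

n is int; f is float

int, float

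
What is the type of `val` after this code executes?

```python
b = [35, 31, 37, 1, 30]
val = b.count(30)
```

list.count() returns int

int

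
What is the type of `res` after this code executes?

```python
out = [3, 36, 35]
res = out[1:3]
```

Slicing a list always returns a list

list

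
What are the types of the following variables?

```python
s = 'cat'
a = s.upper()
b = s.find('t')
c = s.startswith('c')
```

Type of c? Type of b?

str.startswith() returns bool; str.find() returns int

bool, int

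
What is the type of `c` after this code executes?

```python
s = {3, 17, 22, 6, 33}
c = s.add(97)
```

set.add() returns None (mutates in place)

NoneType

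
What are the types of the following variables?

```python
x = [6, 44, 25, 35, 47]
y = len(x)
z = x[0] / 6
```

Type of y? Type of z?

len() returns int; int / int returns float

int, float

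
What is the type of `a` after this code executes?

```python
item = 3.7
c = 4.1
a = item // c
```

float // float returns float (floor division preserves float type)

float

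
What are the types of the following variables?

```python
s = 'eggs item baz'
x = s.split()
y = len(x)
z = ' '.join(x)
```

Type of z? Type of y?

str.join() returns str; len() returns int

str, int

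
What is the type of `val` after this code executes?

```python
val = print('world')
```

print() returns None

NoneType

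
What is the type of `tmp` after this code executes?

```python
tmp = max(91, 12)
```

max() of ints returns int

int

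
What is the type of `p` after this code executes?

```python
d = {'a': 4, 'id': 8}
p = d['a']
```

Accessing dict[str, int] with key 'a' returns int value 4

int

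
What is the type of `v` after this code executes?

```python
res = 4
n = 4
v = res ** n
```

int ** positive int returns int (4 ** 4 = 256)

int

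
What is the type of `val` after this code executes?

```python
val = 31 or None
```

'or' returns first truthy value (31, int)

int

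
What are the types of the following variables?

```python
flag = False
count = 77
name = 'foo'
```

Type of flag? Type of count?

flag is bool; count is int

bool, int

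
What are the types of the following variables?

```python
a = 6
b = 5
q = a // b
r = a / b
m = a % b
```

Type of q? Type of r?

int // int returns int; int / int returns float

int, float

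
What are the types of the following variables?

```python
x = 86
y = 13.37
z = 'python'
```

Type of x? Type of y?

x is int; y is float

int, float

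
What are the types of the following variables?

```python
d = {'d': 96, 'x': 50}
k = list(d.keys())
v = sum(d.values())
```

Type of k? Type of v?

list(...) returns list; sum of int values returns int

list, int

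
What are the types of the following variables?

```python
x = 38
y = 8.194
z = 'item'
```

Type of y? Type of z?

y is float; z is str

float, str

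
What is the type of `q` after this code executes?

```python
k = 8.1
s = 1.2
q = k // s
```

float // float returns float (floor division preserves float type)

float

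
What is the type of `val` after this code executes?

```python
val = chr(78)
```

chr() returns str (single character)

str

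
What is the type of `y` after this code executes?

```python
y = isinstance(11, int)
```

isinstance() returns bool

bool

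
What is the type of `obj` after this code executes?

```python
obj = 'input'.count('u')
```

str.count() returns int

int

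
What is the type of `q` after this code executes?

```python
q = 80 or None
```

'or' returns first truthy value (80, int)

int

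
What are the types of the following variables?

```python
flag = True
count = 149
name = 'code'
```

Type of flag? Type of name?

flag is bool; name is str

bool, str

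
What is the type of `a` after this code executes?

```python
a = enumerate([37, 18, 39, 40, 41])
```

enumerate() returns an enumerate iterator object

enumerate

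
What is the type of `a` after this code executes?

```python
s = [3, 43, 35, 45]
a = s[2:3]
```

Slicing a list always returns a list

list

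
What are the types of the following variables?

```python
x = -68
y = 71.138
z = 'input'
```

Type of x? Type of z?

x is int; z is str

int, str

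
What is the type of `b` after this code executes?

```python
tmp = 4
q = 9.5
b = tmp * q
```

int * float returns float (4 * 9.5 = 38.0)

float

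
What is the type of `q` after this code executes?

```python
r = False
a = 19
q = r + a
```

bool + int returns int (False is 0, so 0 + 19 = 19)

int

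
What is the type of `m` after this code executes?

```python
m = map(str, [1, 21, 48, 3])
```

map() returns a map iterator object

map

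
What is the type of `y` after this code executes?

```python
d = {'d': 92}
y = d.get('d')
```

dict.get() returns the value (int) when key is found

int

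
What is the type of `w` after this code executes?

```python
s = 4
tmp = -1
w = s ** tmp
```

int ** negative int returns float

float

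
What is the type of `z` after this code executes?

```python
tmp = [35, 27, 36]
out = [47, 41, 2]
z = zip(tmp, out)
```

zip() returns a zip iterator object

zip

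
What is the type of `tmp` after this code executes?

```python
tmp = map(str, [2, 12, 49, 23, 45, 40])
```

map() returns a map iterator object

map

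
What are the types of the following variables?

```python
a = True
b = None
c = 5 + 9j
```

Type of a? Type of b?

a is bool; b is NoneType

bool, NoneType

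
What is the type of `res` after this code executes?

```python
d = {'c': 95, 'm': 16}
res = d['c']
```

Accessing dict[str, int] with key 'c' returns int value 95

int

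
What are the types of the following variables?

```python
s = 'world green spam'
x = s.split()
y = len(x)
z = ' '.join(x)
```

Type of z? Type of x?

str.join() returns str; str.split() returns list

str, list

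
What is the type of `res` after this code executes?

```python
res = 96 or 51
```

'or' returns the first truthy value (96, which is int)

int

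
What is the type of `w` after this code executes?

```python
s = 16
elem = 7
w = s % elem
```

int % int returns int (16 % 7 = 2)

int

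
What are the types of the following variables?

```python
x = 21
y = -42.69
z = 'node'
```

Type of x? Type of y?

x is int; y is float

int, float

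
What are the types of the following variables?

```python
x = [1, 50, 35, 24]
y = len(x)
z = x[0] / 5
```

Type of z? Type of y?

int / int returns float; len() returns int

float, int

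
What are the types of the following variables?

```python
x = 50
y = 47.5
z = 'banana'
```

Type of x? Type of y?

x is int; y is float

int, float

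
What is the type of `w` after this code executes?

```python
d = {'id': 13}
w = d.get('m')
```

dict.get() returns None when key 'm' is not found and no default given

NoneType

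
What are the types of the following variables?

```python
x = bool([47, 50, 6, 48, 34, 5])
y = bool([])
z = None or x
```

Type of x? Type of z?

bool() returns bool; None or <bool> returns the bool

bool, bool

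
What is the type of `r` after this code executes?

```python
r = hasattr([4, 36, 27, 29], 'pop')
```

hasattr() returns bool

bool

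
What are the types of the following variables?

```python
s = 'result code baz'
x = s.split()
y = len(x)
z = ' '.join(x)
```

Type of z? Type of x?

str.join() returns str; str.split() returns list

str, list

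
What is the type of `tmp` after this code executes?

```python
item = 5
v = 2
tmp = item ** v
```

int ** positive int returns int (5 ** 2 = 25)

int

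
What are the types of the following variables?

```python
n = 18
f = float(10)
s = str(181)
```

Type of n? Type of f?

n is int; f is float

int, float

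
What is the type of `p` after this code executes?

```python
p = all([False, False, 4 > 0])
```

all() returns bool

bool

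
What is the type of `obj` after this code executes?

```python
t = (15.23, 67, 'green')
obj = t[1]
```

Index 1 of tuple is 67 which is int

int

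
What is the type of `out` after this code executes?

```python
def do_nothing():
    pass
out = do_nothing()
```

A function with no return statement returns None

NoneType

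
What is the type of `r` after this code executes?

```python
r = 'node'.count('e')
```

str.count() returns int

int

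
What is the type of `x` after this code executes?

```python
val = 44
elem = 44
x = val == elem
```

Equality comparison returns bool

bool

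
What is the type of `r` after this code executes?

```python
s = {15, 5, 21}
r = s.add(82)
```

set.add() returns None (mutates in place)

NoneType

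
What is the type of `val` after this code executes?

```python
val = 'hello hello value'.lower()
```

str.lower() returns str

str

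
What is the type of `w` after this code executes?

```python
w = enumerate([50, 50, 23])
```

enumerate() returns an enumerate iterator object

enumerate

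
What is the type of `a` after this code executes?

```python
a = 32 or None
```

'or' returns first truthy value (32, int)

int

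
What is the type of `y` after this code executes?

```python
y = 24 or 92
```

'or' returns the first truthy value (24, which is int)

int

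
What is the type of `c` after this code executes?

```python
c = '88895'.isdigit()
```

str.isdigit() returns bool

bool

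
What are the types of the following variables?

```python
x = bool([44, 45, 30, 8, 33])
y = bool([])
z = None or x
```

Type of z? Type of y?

None or <bool> returns the bool; bool() returns bool

bool, bool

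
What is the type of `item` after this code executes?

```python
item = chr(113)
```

chr() returns str (single character)

str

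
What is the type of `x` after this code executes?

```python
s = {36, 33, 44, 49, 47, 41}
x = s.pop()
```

Popping from a set of ints returns int

int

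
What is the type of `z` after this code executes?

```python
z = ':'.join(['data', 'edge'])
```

str.join() returns str

str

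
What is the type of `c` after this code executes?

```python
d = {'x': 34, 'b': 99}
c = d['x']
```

Accessing dict[str, int] with key 'x' returns int value 34

int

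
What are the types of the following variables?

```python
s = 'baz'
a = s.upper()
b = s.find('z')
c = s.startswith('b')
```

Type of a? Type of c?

str.upper() returns str; str.startswith() returns bool

str, bool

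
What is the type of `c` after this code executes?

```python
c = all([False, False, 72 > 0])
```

all() returns bool

bool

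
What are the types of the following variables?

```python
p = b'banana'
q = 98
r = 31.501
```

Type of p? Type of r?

p is bytes; r is float

bytes, float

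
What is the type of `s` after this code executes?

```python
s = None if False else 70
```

Ternary: condition is False, else branch (70) taken → int

int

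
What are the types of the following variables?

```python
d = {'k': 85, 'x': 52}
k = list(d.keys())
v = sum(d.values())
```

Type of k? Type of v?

list(...) returns list; sum of int values returns int

list, int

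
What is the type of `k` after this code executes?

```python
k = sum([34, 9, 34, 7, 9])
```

sum() of ints returns int

int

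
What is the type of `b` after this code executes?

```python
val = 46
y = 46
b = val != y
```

Comparison operators return bool

bool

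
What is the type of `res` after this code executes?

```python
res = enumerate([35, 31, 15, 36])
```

enumerate() returns an enumerate iterator object

enumerate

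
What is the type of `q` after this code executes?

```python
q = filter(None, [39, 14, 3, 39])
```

filter() returns a filter iterator object

filter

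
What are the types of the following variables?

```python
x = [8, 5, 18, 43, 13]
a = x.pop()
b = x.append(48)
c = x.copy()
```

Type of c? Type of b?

list.copy() returns list; list.append() returns None

list, NoneType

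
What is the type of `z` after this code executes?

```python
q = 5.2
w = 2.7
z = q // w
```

float // float returns float (floor division preserves float type)

float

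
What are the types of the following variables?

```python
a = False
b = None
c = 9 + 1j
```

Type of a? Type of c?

a is bool; c is complex

bool, complex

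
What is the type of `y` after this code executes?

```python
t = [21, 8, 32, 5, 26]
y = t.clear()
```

list.clear() returns None

NoneType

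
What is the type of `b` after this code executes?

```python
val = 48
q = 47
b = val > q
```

Comparison operators return bool

bool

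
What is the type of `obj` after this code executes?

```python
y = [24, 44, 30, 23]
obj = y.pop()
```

list.pop() returns the popped element (int here)

int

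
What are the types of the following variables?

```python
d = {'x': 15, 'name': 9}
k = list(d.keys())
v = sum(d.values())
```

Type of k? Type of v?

list(...) returns list; sum of int values returns int

list, int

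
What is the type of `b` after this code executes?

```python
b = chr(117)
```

chr() returns str (single character)

str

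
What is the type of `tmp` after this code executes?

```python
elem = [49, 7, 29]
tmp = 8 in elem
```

'in' operator returns bool

bool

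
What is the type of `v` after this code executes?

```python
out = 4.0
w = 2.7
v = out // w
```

float // float returns float (floor division preserves float type)

float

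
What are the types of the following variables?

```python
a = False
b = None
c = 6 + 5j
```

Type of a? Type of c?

a is bool; c is complex

bool, complex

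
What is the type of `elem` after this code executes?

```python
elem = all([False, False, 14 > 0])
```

all() returns bool

bool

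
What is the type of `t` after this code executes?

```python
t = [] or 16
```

'or' returns first truthy value (16, which is int)

int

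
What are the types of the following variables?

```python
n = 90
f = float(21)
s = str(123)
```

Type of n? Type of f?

n is int; f is float

int, float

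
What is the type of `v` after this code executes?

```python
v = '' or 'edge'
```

'or' returns first truthy value ('edge', which is str)

str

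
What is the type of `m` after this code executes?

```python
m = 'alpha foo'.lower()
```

str.lower() returns str

str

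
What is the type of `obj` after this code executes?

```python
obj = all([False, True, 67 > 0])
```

all() returns bool

bool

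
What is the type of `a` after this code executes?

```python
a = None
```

None has type NoneType

NoneType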